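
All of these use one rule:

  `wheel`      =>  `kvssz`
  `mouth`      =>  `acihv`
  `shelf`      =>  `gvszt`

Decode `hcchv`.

Compare letters: w→k is +14, h→v is +14, e→s is +14 — a constant shift. This is a Caesar cipher with shift 14.
Reversing it on hcchv: h−14=t, c−14=o, c−14=o, h−14=t, v−14=h.

tooth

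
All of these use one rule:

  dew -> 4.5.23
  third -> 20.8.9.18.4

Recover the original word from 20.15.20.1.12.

d is letter #4 and maps to 4: an offset of 0. Each letter is replaced by its alphabet position (a=1, b=2, …, z=26).
Reversing it on 20.15.20.1.12: 20=t, 15=o, 20=t, 1=a, 12=l.

total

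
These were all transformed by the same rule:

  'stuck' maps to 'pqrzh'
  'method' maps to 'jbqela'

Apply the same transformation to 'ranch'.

oxkze

It's a constant shift of +23 (ROT23).
On ranch: r+23=o, a+23=x, n+23=k, c+23=z, h+23=e.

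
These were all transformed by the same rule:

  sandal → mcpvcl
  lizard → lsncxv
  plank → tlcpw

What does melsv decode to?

s(18)→m(12) and a(0)→c(2) fit y≡15x+2 (mod 26); the inverse of 15 mod 26 is 7. Treating letters as 0–25, the rule is x ↦ 15x + 2 (mod 26).
Reversing it on melsv: m(12)→7·(12−2)≡18=s; e(4)→7·(4−2)≡14=o; l(11)→7·(11−2)≡11=l; s(18)→7·(18−2)≡8=i; v(21)→7·(21−2)≡3=d (all mod 26).

solid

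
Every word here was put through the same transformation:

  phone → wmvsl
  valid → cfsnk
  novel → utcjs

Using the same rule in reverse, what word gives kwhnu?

Shifts by position in phone: pos 0: p→w (+7), pos 1: h→m (+5), pos 2: o→v (+7), pos 3: n→s (+5) — repeating every 2. The shifts repeat in a cycle of length 2: positions 0,1,… shift by +7, +5, then the pattern repeats.
Reversing it on kwhnu: k−7=d, w−5=r, h−7=a, n−5=i, u−7=n.

drain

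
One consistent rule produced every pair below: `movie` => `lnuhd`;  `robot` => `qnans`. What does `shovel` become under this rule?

rgnudk

Compare letters: m→l is +25, o→n is +25, v→u is +25 — a constant shift. This is a Caesar cipher with shift 25.
On shovel: s+25=r, h+25=g, o+25=n, v+25=u, e+25=d, l+25=k.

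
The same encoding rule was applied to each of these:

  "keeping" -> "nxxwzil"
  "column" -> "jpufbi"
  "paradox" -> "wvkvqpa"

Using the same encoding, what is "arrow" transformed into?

k(10)→n(13) and e(4)→x(23) fit y≡7x+21 (mod 26); the inverse of 7 mod 26 is 15. Treating letters as 0–25, the rule is x ↦ 7x + 21 (mod 26).
Applying it to arrow: a(0)→7·0+21≡21=v; r(17)→7·17+21≡10=k; r(17)→7·17+21≡10=k; o(14)→7·14+21≡15=p; w(22)→7·22+21≡19=t (all mod 26).

vkkpt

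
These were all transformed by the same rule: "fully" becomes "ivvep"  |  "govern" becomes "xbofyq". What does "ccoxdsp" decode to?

The output letters match the input read backwards, each shifted +10: fully reversed is ylluf. Two steps: reverse the string, then apply a Caesar shift of +10.
Undoing it on ccoxdsp: shift back: c−10=s, c−10=s, o−10=e, x−10=n, d−10=t, s−10=i, p−10=f → ssentif; then reverse → fitness.

fitness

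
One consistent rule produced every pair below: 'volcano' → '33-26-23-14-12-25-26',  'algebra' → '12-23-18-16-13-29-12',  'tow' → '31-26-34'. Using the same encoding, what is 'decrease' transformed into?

The number is (letter's place in the alphabet, a=1) + 11.
For decrease: d=4→15, e=5→16, c=3→14, r=18→29, e=5→16, a=1→12, s=19→30, e=5→16.

15-16-14-29-16-12-30-16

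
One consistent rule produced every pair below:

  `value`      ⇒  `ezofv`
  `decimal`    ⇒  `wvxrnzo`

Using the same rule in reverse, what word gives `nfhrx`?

This is the alphabet-reversal cipher (Atbash): a becomes z, b becomes y, etc.
Decoding nfhrx: n↔m, f↔u, h↔s, r↔i, x↔c.

music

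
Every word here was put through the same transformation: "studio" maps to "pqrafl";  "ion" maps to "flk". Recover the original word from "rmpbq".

upset

Compare letters: s→p is +23, t→q is +23, u→r is +23 — a constant shift. It's a constant shift of +23 (ROT23).
Undoing it on rmpbq: r−23=u, m−23=p, p−23=s, b−23=e, q−23=t.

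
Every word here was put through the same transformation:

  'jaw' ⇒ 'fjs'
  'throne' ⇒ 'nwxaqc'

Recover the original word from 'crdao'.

fruit

Read the word backwards and shift each letter +9.
Reversing it on crdao: shift back: c−9=t, r−9=i, d−9=u, a−9=r, o−9=f → tiurf; then reverse → fruit.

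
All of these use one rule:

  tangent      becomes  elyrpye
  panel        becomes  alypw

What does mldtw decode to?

basil

Compare letters: t→e is +11, a→l is +11, n→y is +11 — a constant shift. It's a constant shift of +11 (ROT11).
Undoing it on mldtw: m−11=b, l−11=a, d−11=s, t−11=i, w−11=l.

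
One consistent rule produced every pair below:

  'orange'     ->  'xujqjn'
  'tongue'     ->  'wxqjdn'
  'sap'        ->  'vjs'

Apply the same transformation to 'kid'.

The shift depends on letter class: consonant r→u is +3, but vowel o→x is +9. The rule splits by letter class: vowels +9, consonants +3.
On kid: k(cons)+3=n, i(vowel)+9=r, d(cons)+3=g.

nrg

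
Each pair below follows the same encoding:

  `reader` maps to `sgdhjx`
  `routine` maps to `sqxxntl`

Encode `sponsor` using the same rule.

trrrxuy

Each letter shifts forward by (position + 1), i.e. 1, 2, 3, … — the shift grows by one for each successive letter.
For sponsor: s+1=t, p+2=r, o+3=r, n+4=r, s+5=x, o+6=u, r+7=y.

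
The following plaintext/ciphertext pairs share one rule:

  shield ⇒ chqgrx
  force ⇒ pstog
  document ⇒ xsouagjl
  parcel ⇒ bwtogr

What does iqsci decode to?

Each letter's alphabet position (a=0..z=25) is mapped through 9·x+22 mod 26 — an affine cipher.
Undoing it on iqsci: i(8)→3·(8−22)≡10=k; q(16)→3·(16−22)≡8=i; s(18)→3·(18−22)≡14=o; c(2)→3·(2−22)≡18=s; i(8)→3·(8−22)≡10=k (all mod 26).

kiosk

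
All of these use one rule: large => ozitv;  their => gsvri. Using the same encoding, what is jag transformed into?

qzt

Each pair mirrors across the alphabet (l↔o, a↔z, r↔i): positions sum to 25. Each letter is replaced by its mirror in the alphabet: a↔z, b↔y, c↔x, and so on (the Atbash cipher).
For jag: j↔q, a↔z, g↔t.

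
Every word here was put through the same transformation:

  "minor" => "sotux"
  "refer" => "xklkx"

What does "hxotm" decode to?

bring

This is a Caesar cipher with shift 6.
Undoing it on hxotm: h−6=b, x−6=r, o−6=i, t−6=n, m−6=g.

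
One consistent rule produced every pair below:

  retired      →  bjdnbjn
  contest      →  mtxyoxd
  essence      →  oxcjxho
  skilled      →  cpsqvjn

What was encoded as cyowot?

Shifts by position in retired: pos 0: r→b (+10), pos 1: e→j (+5), pos 2: t→d (+10), pos 3: i→n (+5) — repeating every 2. The shifts repeat in a cycle of length 2: positions 0,1,… shift by +10, +5, then the pattern repeats.
Reversing it on cyowot: c−10=s, y−5=t, o−10=e, w−5=r, o−10=e, t−5=o.

stereo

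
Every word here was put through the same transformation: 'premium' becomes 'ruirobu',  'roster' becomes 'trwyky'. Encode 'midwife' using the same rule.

In premium: p→r is +2, r→u is +3, e→i is +4, m→r is +5 — the shift increases by 1 each position. Letter i (0-indexed) is shifted by i+2, so successive shifts are 2, 3, 4, ….
Applying it to midwife: m+2=o, i+3=l, d+4=h, w+5=b, i+6=o, f+7=m, e+8=m.

olhbomm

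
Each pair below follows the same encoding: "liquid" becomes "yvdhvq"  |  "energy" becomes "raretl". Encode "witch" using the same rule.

Compare letters: l→y is +13, i→v is +13, q→d is +13 — a constant shift. It's a constant shift of +13 (ROT13).
For witch: w+13=j, i+13=v, t+13=g, c+13=p, h+13=u.

jvgpu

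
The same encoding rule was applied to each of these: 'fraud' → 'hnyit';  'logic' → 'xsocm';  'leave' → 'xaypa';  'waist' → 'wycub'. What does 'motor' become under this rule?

esbsn

f(5)→h(7) and r(17)→n(13) fit y≡7x+24 (mod 26); the inverse of 7 mod 26 is 15. Each letter's alphabet position (a=0..z=25) is mapped through 7·x+24 mod 26 — an affine cipher.
On motor: m(12)→7·12+24≡4=e; o(14)→7·14+24≡18=s; t(19)→7·19+24≡1=b; o(14)→7·14+24≡18=s; r(17)→7·17+24≡13=n (all mod 26).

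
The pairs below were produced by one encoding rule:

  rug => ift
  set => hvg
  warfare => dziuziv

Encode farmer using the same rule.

uzinvi

Letters are reflected about the middle of the alphabet (position → 25−position): Atbash.
Applying it to farmer: f↔u, a↔z, r↔i, m↔n, e↔v, r↔i.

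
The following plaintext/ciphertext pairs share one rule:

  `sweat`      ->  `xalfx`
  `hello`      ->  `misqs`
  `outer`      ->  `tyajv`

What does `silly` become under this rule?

A repeating key of period 3 is used — shifts +5, +4, +7 over and over.
Applying it to silly: s+5=x, i+4=m, l+7=s, l+5=q, y+4=c.

xmsqc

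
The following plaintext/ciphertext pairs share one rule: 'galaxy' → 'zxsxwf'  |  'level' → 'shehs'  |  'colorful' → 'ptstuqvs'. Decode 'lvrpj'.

g(6)→z(25) and a(0)→x(23) fit y≡9x+23 (mod 26); the inverse of 9 mod 26 is 3. This is an affine cipher: with a=0,…,z=25, each position x becomes (9x+23) mod 26.
Decoding lvrpj: l(11)→3·(11−23)≡16=q; v(21)→3·(21−23)≡20=u; r(17)→3·(17−23)≡8=i; p(15)→3·(15−23)≡2=c; j(9)→3·(9−23)≡10=k (all mod 26).

quick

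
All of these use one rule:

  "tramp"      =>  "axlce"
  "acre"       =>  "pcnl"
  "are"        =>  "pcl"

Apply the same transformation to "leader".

cpolpw

The output letters match the input read backwards, each shifted +11: tramp reversed is pmart. Two steps: reverse the string, then apply a Caesar shift of +11.
On leader: reverse → redael; then shift: r+11=c, e+11=p, d+11=o, a+11=l, e+11=p, l+11=w.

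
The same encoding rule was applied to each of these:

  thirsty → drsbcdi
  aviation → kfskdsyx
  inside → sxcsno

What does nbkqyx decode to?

dragon

Compare letters: t→d is +10, h→r is +10, i→s is +10 — a constant shift. It's a constant shift of +10 (ROT10).
Undoing it on nbkqyx: n−10=d, b−10=r, k−10=a, q−10=g, y−10=o, x−10=n.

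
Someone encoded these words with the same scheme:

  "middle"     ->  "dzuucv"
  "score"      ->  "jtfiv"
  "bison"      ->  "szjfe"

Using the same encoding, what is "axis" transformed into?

rozj

Compare letters: m→d is +17, i→z is +17, d→u is +17 — a constant shift. It's a constant shift of +17 (ROT17).
Applying it to axis: a+17=r, x+17=o, i+17=z, s+17=j.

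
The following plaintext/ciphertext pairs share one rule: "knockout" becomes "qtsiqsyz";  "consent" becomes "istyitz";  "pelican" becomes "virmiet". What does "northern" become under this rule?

tsxznixt

The shift depends on letter class: consonant k→q is +6, but vowel o→s is +4. Two shifts are in play — +4 for a/e/i/o/u, +6 for every other letter.
Applying it to northern: n(cons)+6=t, o(vowel)+4=s, r(cons)+6=x, t(cons)+6=z, h(cons)+6=n, e(vowel)+4=i, r(cons)+6=x, n(cons)+6=t.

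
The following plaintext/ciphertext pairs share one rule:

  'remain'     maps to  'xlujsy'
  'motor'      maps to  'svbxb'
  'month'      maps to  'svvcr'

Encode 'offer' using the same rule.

In remain: r→x is +6, e→l is +7, m→u is +8, a→j is +9 — the shift increases by 1 each position. Letter i (0-indexed) is shifted by i+6, so successive shifts are 6, 7, 8, ….
Applying it to offer: o+6=u, f+7=m, f+8=n, e+9=n, r+10=b.

umnnb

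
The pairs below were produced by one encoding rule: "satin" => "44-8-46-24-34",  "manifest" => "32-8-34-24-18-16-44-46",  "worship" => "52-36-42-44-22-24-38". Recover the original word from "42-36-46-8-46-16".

s(#19)→44 and a(#1)→8: differences scale by 2, so n = 2·pos + 6. With a=1..z=26, the number is 2·pos + 6.
Undoing it on 42-36-46-8-46-16: 42→(42−6)÷2=18=r, 36→(36−6)÷2=15=o, 46→(46−6)÷2=20=t, 8→(8−6)÷2=1=a, 46→(46−6)÷2=20=t, 16→(16−6)÷2=5=e.

rotate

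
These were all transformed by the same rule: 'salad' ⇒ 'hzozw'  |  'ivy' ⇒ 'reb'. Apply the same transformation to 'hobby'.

Each pair mirrors across the alphabet (s↔h, a↔z, l↔o): positions sum to 25. Letters are reflected about the middle of the alphabet (position → 25−position): Atbash.
Applying it to hobby: h↔s, o↔l, b↔y, b↔y, y↔b.

slyyb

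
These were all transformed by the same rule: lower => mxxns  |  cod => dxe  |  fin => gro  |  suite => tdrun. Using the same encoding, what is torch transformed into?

uxsdi

The shift depends on letter class: consonant l→m is +1, but vowel o→x is +9. The rule splits by letter class: vowels +9, consonants +1.
On torch: t(cons)+1=u, o(vowel)+9=x, r(cons)+1=s, c(cons)+1=d, h(cons)+1=i.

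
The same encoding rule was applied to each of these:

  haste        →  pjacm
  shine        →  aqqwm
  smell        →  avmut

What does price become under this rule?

A repeating key of period 2 is used — shifts +8, +9 over and over.
On price: p+8=x, r+9=a, i+8=q, c+9=l, e+8=m.

xaqlm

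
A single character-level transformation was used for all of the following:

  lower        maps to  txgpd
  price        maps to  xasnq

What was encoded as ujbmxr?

Each letter shifts forward by (position + 8), i.e. 8, 9, 10, … — the shift grows by one for each successive letter.
Decoding ujbmxr: u−8=m, j−9=a, b−10=r, m−11=b, x−12=l, r−13=e.

marble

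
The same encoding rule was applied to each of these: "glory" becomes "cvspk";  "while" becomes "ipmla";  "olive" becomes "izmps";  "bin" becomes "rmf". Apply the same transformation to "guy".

The word is reversed, then every letter is shifted forward by 4.
Applying it to guy: reverse → yug; then shift: y+4=c, u+4=y, g+4=k.

cyk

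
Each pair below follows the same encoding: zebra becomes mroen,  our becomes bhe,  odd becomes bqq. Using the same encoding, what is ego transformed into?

Compare letters: z→m is +13, e→r is +13, b→o is +13 — a constant shift. Each letter is shifted forward by 13 in the alphabet (a Caesar shift of +13).
On ego: e+13=r, g+13=t, o+13=b.

rtb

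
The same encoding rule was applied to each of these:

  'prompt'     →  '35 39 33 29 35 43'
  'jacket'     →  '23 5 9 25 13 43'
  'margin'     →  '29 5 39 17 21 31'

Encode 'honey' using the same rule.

19 33 31 13 53

p(#16)→35 and r(#18)→39: differences scale by 2, so n = 2·pos + 3. The formula is n = 2×(alphabet index, a=1) + 3.
For honey: h=8→19, o=15→33, n=14→31, e=5→13, y=25→53.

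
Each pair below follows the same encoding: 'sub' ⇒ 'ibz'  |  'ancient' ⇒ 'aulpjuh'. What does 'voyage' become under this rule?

The output letters match the input read backwards, each shifted +7: sub reversed is bus. The word is reversed, then every letter is shifted forward by 7.
For voyage: reverse → egayov; then shift: e+7=l, g+7=n, a+7=h, y+7=f, o+7=v, v+7=c.

lnhfvc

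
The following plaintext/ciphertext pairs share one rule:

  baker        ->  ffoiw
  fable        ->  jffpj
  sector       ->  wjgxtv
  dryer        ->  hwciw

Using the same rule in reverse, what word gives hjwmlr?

design

Shifts by position in baker: pos 0: b→f (+4), pos 1: a→f (+5), pos 2: k→o (+4), pos 3: e→i (+4), pos 4: r→w (+5) — repeating every 3. A repeating key of period 3 is used — shifts +4, +5, +4 over and over.
Reversing it on hjwmlr: h−4=d, j−5=e, w−4=s, m−4=i, l−5=g, r−4=n.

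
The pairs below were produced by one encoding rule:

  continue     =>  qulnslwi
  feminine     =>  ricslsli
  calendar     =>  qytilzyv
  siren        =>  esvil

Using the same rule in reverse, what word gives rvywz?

c(2)→q(16) and o(14)→u(20) fit y≡9x+24 (mod 26); the inverse of 9 mod 26 is 3. This is an affine cipher: with a=0,…,z=25, each position x becomes (9x+24) mod 26.
Decoding rvywz: r(17)→3·(17−24)≡5=f; v(21)→3·(21−24)≡17=r; y(24)→3·(24−24)≡0=a; w(22)→3·(22−24)≡20=u; z(25)→3·(25−24)≡3=d (all mod 26).

fraud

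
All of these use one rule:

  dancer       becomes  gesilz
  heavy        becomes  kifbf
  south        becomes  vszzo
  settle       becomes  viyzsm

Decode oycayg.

luxury

In dancer: d→g is +3, a→e is +4, n→s is +5, c→i is +6 — the shift increases by 1 each position. The shift increases by 1 at each position, starting from +3: 3, 4, 5, ….
Undoing it on oycayg: o−3=l, y−4=u, c−5=x, a−6=u, y−7=r, g−8=y.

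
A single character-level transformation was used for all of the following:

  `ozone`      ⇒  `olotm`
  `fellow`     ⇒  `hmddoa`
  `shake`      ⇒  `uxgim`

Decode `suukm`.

This is an affine cipher: with a=0,…,z=25, each position x becomes (21x+6) mod 26.
Reversing it on suukm: s(18)→5·(18−6)≡8=i; u(20)→5·(20−6)≡18=s; u(20)→5·(20−6)≡18=s; k(10)→5·(10−6)≡20=u; m(12)→5·(12−6)≡4=e (all mod 26).

issue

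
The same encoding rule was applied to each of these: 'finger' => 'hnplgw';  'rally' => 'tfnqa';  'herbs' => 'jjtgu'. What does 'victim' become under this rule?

xneykr

Shifts by position in finger: pos 0: f→h (+2), pos 1: i→n (+5), pos 2: n→p (+2), pos 3: g→l (+5) — repeating every 2. A repeating key of period 2 is used — shifts +2, +5 over and over.
Applying it to victim: v+2=x, i+5=n, c+2=e, t+5=y, i+2=k, m+5=r.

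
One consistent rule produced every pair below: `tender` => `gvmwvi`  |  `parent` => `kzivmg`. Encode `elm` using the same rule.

Each pair mirrors across the alphabet (t↔g, e↔v, n↔m): positions sum to 25. Letters are reflected about the middle of the alphabet (position → 25−position): Atbash.
On elm: e↔v, l↔o, m↔n.

von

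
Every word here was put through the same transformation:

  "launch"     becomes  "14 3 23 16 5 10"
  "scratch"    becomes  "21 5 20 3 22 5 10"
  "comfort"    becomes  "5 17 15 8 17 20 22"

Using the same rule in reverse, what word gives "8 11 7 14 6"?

field

l is letter #12 and maps to 14: an offset of 2. Letters become their 1-based position plus 2 (so a→3, b→4, …).
Undoing it on 8 11 7 14 6: 8→(8−2)÷1=6=f, 11→(11−2)÷1=9=i, 7→(7−2)÷1=5=e, 14→(14−2)÷1=12=l, 6→(6−2)÷1=4=d.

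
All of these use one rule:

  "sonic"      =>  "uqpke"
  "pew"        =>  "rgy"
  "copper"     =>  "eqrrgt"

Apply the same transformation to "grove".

itqxg

Compare letters: s→u is +2, o→q is +2, n→p is +2 — a constant shift. Each letter is shifted forward by 2 in the alphabet (a Caesar shift of +2).
Applying it to grove: g+2=i, r+2=t, o+2=q, v+2=x, e+2=g.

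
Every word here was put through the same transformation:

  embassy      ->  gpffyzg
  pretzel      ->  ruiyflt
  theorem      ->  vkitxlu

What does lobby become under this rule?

In embassy: e→g is +2, m→p is +3, b→f is +4, a→f is +5 — the shift increases by 1 each position. Letter i (0-indexed) is shifted by i+2, so successive shifts are 2, 3, 4, ….
Applying it to lobby: l+2=n, o+3=r, b+4=f, b+5=g, y+6=e.

nrfge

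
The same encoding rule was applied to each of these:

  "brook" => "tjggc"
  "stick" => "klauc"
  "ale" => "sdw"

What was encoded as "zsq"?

hay

It's a constant shift of +18 (ROT18).
Decoding zsq: z−18=h, s−18=a, q−18=y.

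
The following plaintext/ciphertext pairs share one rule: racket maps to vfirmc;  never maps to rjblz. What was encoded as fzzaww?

In racket: r→v is +4, a→f is +5, c→i is +6, k→r is +7 — the shift increases by 1 each position. Each letter shifts forward by (position + 4), i.e. 4, 5, 6, … — the shift grows by one for each successive letter.
Reversing it on fzzaww: f−4=b, z−5=u, z−6=t, a−7=t, w−8=o, w−9=n.

button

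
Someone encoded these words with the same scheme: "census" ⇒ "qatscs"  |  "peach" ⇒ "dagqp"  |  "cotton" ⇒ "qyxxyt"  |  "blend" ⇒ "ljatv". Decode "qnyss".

cross

Treating letters as 0–25, the rule is x ↦ 5x + 6 (mod 26).
Decoding qnyss: q(16)→21·(16−6)≡2=c; n(13)→21·(13−6)≡17=r; y(24)→21·(24−6)≡14=o; s(18)→21·(18−6)≡18=s; s(18)→21·(18−6)≡18=s (all mod 26).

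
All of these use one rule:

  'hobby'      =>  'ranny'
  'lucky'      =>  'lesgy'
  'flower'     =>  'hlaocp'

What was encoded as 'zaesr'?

touch

Treating letters as 0–25, the rule is x ↦ 5x + 8 (mod 26).
Undoing it on zaesr: z(25)→21·(25−8)≡19=t; a(0)→21·(0−8)≡14=o; e(4)→21·(4−8)≡20=u; s(18)→21·(18−8)≡2=c; r(17)→21·(17−8)≡7=h (all mod 26).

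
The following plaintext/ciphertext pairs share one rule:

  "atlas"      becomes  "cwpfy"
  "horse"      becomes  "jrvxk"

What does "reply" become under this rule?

thtqe

In atlas: a→c is +2, t→w is +3, l→p is +4, a→f is +5 — the shift increases by 1 each position. Each letter shifts forward by (position + 2), i.e. 2, 3, 4, … — the shift grows by one for each successive letter.
On reply: r+2=t, e+3=h, p+4=t, l+5=q, y+6=e.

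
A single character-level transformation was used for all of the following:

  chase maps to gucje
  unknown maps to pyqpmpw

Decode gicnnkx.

The output letters match the input read backwards, each shifted +2: chase reversed is esahc. Read the word backwards and shift each letter +2.
Reversing it on gicnnkx: shift back: g−2=e, i−2=g, c−2=a, n−2=l, n−2=l, k−2=i, x−2=v → egalliv; then reverse → village.

village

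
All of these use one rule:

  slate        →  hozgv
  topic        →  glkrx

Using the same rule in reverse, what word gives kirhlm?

Each pair mirrors across the alphabet (s↔h, l↔o, a↔z): positions sum to 25. This is the alphabet-reversal cipher (Atbash): a becomes z, b becomes y, etc.
Undoing it on kirhlm: k↔p, i↔r, r↔i, h↔s, l↔o, m↔n.

prison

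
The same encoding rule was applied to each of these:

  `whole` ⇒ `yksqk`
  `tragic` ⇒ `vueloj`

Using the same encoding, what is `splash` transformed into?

uspfyo

In whole: w→y is +2, h→k is +3, o→s is +4, l→q is +5 — the shift increases by 1 each position. Letter i (0-indexed) is shifted by i+2, so successive shifts are 2, 3, 4, ….
On splash: s+2=u, p+3=s, l+4=p, a+5=f, s+6=y, h+7=o.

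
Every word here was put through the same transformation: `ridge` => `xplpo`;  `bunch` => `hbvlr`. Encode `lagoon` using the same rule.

rhoxyy

In ridge: r→x is +6, i→p is +7, d→l is +8, g→p is +9 — the shift increases by 1 each position. The shift increases by 1 at each position, starting from +6: 6, 7, 8, ….
On lagoon: l+6=r, a+7=h, g+8=o, o+9=x, o+10=y, n+11=y.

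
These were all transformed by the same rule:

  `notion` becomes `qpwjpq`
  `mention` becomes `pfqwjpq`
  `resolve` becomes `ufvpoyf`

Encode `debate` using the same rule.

The shift depends on letter class: consonant n→q is +3, but vowel o→p is +1. Two shifts are in play — +1 for a/e/i/o/u, +3 for every other letter.
Applying it to debate: d(cons)+3=g, e(vowel)+1=f, b(cons)+3=e, a(vowel)+1=b, t(cons)+3=w, e(vowel)+1=f.

gfebwf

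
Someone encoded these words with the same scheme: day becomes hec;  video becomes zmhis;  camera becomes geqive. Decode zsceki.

voyage

Compare letters: d→h is +4, a→e is +4, y→c is +4 — a constant shift. Every letter moves 4 places later in the alphabet, wrapping around z→a.
Undoing it on zsceki: z−4=v, s−4=o, c−4=y, e−4=a, k−4=g, i−4=e.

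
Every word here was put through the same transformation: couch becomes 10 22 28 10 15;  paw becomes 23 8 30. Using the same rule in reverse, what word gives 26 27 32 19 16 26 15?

stylish

c is letter #3 and maps to 10: an offset of 7. Letters become their 1-based position plus 7 (so a→8, b→9, …).
Reversing it on 26 27 32 19 16 26 15: 26→(26−7)÷1=19=s, 27→(27−7)÷1=20=t, 32→(32−7)÷1=25=y, 19→(19−7)÷1=12=l, 16→(16−7)÷1=9=i, 26→(26−7)÷1=19=s, 15→(15−7)÷1=8=h.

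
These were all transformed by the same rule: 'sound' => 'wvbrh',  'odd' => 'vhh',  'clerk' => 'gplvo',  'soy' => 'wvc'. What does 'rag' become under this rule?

The shift depends on letter class: consonant s→w is +4, but vowel o→v is +7. Two shifts are in play — +7 for a/e/i/o/u, +4 for every other letter.
Applying it to rag: r(cons)+4=v, a(vowel)+7=h, g(cons)+4=k.

vhk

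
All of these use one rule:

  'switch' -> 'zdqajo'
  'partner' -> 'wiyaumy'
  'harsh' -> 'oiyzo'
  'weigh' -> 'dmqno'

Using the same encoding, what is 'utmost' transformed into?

catwza

The rule splits by letter class: vowels +8, consonants +7.
For utmost: u(vowel)+8=c, t(cons)+7=a, m(cons)+7=t, o(vowel)+8=w, s(cons)+7=z, t(cons)+7=a.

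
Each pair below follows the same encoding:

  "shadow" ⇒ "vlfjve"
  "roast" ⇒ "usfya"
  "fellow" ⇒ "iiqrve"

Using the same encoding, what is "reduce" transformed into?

uiiajm

In shadow: s→v is +3, h→l is +4, a→f is +5, d→j is +6 — the shift increases by 1 each position. The shift increases by 1 at each position, starting from +3: 3, 4, 5, ….
On reduce: r+3=u, e+4=i, d+5=i, u+6=a, c+7=j, e+8=m.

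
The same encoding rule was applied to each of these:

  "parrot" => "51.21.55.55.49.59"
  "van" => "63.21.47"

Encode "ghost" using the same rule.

33.35.49.57.59

With a=1..z=26, the number is 2·pos + 19.
Applying it to ghost: g=7→33, h=8→35, o=15→49, s=19→57, t=20→59.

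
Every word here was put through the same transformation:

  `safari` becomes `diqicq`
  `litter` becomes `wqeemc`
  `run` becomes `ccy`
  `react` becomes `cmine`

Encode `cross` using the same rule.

Vowels shift forward by 8 and consonants shift forward by 11.
On cross: c(cons)+11=n, r(cons)+11=c, o(vowel)+8=w, s(cons)+11=d, s(cons)+11=d.

ncwdd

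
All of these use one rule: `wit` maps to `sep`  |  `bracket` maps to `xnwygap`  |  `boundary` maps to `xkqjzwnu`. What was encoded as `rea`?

vie

Every letter moves 22 places later in the alphabet, wrapping around z→a.
Undoing it on rea: r−22=v, e−22=i, a−22=e.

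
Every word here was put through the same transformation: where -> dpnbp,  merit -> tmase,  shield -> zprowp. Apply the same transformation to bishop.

In where: w→d is +7, h→p is +8, e→n is +9, r→b is +10 — the shift increases by 1 each position. Letter i (0-indexed) is shifted by i+7, so successive shifts are 7, 8, 9, ….
On bishop: b+7=i, i+8=q, s+9=b, h+10=r, o+11=z, p+12=b.

iqbrzb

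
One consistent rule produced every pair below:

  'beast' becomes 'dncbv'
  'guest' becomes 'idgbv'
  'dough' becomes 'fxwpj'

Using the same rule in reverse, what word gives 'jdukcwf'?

It's a Vigenère-style cipher with numeric key [2,9]: position i shifts by key[i mod 2].
Undoing it on jdukcwf: j−2=h, d−9=u, u−2=s, k−9=b, c−2=a, w−9=n, f−2=d.

husband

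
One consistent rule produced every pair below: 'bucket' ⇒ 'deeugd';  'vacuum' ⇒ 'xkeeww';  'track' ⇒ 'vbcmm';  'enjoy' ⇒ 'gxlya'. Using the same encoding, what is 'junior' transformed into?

lepsqb

It's a Vigenère-style cipher with numeric key [2,10]: position i shifts by key[i mod 2].
On junior: j+2=l, u+10=e, n+2=p, i+10=s, o+2=q, r+10=b.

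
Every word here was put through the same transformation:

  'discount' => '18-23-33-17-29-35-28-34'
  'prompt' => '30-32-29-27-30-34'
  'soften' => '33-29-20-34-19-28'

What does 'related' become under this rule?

32-19-26-15-34-19-18

d is letter #4 and maps to 18: an offset of 14. The number is (letter's place in the alphabet, a=1) + 14.
On related: r=18→32, e=5→19, l=12→26, a=1→15, t=20→34, e=5→19, d=4→18.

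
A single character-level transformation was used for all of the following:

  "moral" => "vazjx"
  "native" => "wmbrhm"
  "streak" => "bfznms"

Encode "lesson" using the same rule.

uqabav

Shifts by position in moral: pos 0: m→v (+9), pos 1: o→a (+12), pos 2: r→z (+8), pos 3: a→j (+9), pos 4: l→x (+12) — repeating every 3. The shifts repeat in a cycle of length 3: positions 0,1,… shift by +9, +12, +8, then the pattern repeats.
Applying it to lesson: l+9=u, e+12=q, s+8=a, s+9=b, o+12=a, n+8=v.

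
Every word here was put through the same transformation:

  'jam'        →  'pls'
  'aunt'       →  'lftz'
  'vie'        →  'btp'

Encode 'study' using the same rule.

Vowels shift forward by 11 and consonants shift forward by 6.
For study: s(cons)+6=y, t(cons)+6=z, u(vowel)+11=f, d(cons)+6=j, y(cons)+6=e.

yzfje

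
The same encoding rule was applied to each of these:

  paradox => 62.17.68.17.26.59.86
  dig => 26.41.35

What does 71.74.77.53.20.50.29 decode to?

stumble

p(#16)→62 and a(#1)→17: differences scale by 3, so n = 3·pos + 14. Each letter becomes 3×(its alphabet position, a=1..z=26) + 14.
Reversing it on 71.74.77.53.20.50.29: 71→(71−14)÷3=19=s, 74→(74−14)÷3=20=t, 77→(77−14)÷3=21=u, 53→(53−14)÷3=13=m, 20→(20−14)÷3=2=b, 50→(50−14)÷3=12=l, 29→(29−14)÷3=5=e.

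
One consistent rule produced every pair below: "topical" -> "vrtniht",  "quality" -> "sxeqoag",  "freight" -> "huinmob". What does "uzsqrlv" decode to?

swollen

In topical: t→v is +2, o→r is +3, p→t is +4, i→n is +5 — the shift increases by 1 each position. The shift increases by 1 at each position, starting from +2: 2, 3, 4, ….
Undoing it on uzsqrlv: u−2=s, z−3=w, s−4=o, q−5=l, r−6=l, l−7=e, v−8=n.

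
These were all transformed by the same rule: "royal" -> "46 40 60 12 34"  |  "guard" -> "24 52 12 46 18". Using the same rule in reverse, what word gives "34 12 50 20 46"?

later

r(#18)→46 and o(#15)→40: differences scale by 2, so n = 2·pos + 10. The formula is n = 2×(alphabet index, a=1) + 10.
Decoding 34 12 50 20 46: 34→(34−10)÷2=12=l, 12→(12−10)÷2=1=a, 50→(50−10)÷2=20=t, 20→(20−10)÷2=5=e, 46→(46−10)÷2=18=r.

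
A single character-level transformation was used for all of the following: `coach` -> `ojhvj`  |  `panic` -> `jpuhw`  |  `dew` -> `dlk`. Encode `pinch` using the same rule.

ojupw

The output letters match the input read backwards, each shifted +7: coach reversed is hcaoc. Read the word backwards and shift each letter +7.
For pinch: reverse → hcnip; then shift: h+7=o, c+7=j, n+7=u, i+7=p, p+7=w.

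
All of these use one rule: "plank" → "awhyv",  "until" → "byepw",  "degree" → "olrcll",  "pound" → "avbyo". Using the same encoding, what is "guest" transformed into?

rblde

The shift depends on letter class: consonant p→a is +11, but vowel a→h is +7. The rule splits by letter class: vowels +7, consonants +11.
Applying it to guest: g(cons)+11=r, u(vowel)+7=b, e(vowel)+7=l, s(cons)+11=d, t(cons)+11=e.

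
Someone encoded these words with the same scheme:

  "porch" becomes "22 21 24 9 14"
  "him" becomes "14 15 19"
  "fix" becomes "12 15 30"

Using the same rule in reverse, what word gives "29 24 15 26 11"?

p is letter #16 and maps to 22: an offset of 6. Letters become their 1-based position plus 6 (so a→7, b→8, …).
Decoding 29 24 15 26 11: 29→(29−6)÷1=23=w, 24→(24−6)÷1=18=r, 15→(15−6)÷1=9=i, 26→(26−6)÷1=20=t, 11→(11−6)÷1=5=e.

write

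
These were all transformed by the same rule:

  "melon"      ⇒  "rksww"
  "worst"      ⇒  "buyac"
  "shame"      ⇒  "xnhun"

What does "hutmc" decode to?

comet

In melon: m→r is +5, e→k is +6, l→s is +7, o→w is +8 — the shift increases by 1 each position. The shift increases by 1 at each position, starting from +5: 5, 6, 7, ….
Undoing it on hutmc: h−5=c, u−6=o, t−7=m, m−8=e, c−9=t.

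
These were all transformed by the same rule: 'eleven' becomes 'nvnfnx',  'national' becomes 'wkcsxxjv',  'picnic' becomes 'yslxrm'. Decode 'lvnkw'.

clean

A repeating key of period 2 is used — shifts +9, +10 over and over.
Reversing it on lvnkw: l−9=c, v−10=l, n−9=e, k−10=a, w−9=n.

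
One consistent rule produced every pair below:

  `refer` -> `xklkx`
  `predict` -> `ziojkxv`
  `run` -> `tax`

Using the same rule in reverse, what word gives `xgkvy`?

spear

The output letters match the input read backwards, each shifted +6: refer reversed is refer. Read the word backwards and shift each letter +6.
Reversing it on xgkvy: shift back: x−6=r, g−6=a, k−6=e, v−6=p, y−6=s → raeps; then reverse → spear.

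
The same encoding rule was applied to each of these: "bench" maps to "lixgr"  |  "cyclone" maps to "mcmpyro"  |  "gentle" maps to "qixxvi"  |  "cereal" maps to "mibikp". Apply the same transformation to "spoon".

ctysx

Shifts by position in bench: pos 0: b→l (+10), pos 1: e→i (+4), pos 2: n→x (+10), pos 3: c→g (+4) — repeating every 2. The shifts repeat in a cycle of length 2: positions 0,1,… shift by +10, +4, then the pattern repeats.
For spoon: s+10=c, p+4=t, o+10=y, o+4=s, n+10=x.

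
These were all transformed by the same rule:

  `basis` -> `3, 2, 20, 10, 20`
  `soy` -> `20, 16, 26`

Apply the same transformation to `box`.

b is letter #2 and maps to 3: an offset of 1. Letters become their 1-based position plus 1 (so a→2, b→3, …).
Applying it to box: b=2→3, o=15→16, x=24→25.

3, 16, 25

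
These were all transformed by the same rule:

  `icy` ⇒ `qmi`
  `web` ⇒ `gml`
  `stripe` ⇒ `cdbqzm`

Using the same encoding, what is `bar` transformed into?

lib

The shift depends on letter class: consonant c→m is +10, but vowel i→q is +8. Two shifts are in play — +8 for a/e/i/o/u, +10 for every other letter.
Applying it to bar: b(cons)+10=l, a(vowel)+8=i, r(cons)+10=b.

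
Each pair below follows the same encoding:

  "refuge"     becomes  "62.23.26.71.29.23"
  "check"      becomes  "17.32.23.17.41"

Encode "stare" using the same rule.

r(#18)→62 and e(#5)→23: differences scale by 3, so n = 3·pos + 8. With a=1..z=26, the number is 3·pos + 8.
Applying it to stare: s=19→65, t=20→68, a=1→11, r=18→62, e=5→23.

65.68.11.62.23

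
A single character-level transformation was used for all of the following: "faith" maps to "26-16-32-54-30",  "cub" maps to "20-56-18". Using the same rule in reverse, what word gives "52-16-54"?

f(#6)→26 and a(#1)→16: differences scale by 2, so n = 2·pos + 14. The formula is n = 2×(alphabet index, a=1) + 14.
Reversing it on 52-16-54: 52→(52−14)÷2=19=s, 16→(16−14)÷2=1=a, 54→(54−14)÷2=20=t.

sat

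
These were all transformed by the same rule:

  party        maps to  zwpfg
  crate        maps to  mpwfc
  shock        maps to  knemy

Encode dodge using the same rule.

p(15)→z(25) and a(0)→w(22) fit y≡21x+22 (mod 26); the inverse of 21 mod 26 is 5. Treating letters as 0–25, the rule is x ↦ 21x + 22 (mod 26).
For dodge: d(3)→21·3+22≡7=h; o(14)→21·14+22≡4=e; d(3)→21·3+22≡7=h; g(6)→21·6+22≡18=s; e(4)→21·4+22≡2=c (all mod 26).

hehsc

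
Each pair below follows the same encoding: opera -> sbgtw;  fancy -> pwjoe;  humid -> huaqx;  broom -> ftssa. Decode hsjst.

honor

o(14)→s(18) and p(15)→b(1) fit y≡9x+22 (mod 26); the inverse of 9 mod 26 is 3. Treating letters as 0–25, the rule is x ↦ 9x + 22 (mod 26).
Decoding hsjst: h(7)→3·(7−22)≡7=h; s(18)→3·(18−22)≡14=o; j(9)→3·(9−22)≡13=n; s(18)→3·(18−22)≡14=o; t(19)→3·(19−22)≡17=r (all mod 26).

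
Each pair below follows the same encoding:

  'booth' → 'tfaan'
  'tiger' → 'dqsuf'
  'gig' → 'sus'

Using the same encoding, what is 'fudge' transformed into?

qspgr

Read the word backwards and shift each letter +12.
Applying it to fudge: reverse → egduf; then shift: e+12=q, g+12=s, d+12=p, u+12=g, f+12=r.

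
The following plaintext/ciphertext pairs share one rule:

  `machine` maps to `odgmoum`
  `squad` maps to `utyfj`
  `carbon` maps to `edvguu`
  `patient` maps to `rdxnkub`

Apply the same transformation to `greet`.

The shift increases by 1 at each position, starting from +2: 2, 3, 4, ….
Applying it to greet: g+2=i, r+3=u, e+4=i, e+5=j, t+6=z.

iuijz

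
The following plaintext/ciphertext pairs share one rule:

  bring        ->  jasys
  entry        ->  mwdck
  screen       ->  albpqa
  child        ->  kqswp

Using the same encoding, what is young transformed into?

In bring: b→j is +8, r→a is +9, i→s is +10, n→y is +11 — the shift increases by 1 each position. The shift increases by 1 at each position, starting from +8: 8, 9, 10, ….
On young: y+8=g, o+9=x, u+10=e, n+11=y, g+12=s.

gxeys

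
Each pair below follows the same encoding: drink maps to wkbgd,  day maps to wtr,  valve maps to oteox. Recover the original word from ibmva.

pitch

It's a constant shift of +19 (ROT19).
Reversing it on ibmva: i−19=p, b−19=i, m−19=t, v−19=c, a−19=h.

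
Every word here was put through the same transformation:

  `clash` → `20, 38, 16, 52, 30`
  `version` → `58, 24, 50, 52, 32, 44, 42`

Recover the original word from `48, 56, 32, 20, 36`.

quick

c(#3)→20 and l(#12)→38: differences scale by 2, so n = 2·pos + 14. With a=1..z=26, the number is 2·pos + 14.
Undoing it on 48, 56, 32, 20, 36: 48→(48−14)÷2=17=q, 56→(56−14)÷2=21=u, 32→(32−14)÷2=9=i, 20→(20−14)÷2=3=c, 36→(36−14)÷2=11=k.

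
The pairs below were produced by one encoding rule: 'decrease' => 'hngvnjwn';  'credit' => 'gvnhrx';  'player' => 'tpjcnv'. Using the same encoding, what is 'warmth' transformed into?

ajvqxl

The shift depends on letter class: consonant d→h is +4, but vowel e→n is +9. Two shifts are in play — +9 for a/e/i/o/u, +4 for every other letter.
On warmth: w(cons)+4=a, a(vowel)+9=j, r(cons)+4=v, m(cons)+4=q, t(cons)+4=x, h(cons)+4=l.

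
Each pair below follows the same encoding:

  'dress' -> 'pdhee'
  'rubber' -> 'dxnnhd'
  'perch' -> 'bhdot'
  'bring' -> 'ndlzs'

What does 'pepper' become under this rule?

bhbbhd

The shift depends on letter class: consonant d→p is +12, but vowel e→h is +3. Two shifts are in play — +3 for a/e/i/o/u, +12 for every other letter.
On pepper: p(cons)+12=b, e(vowel)+3=h, p(cons)+12=b, p(cons)+12=b, e(vowel)+3=h, r(cons)+12=d.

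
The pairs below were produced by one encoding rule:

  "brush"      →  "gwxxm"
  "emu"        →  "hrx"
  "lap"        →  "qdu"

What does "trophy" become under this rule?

ywrumd

The rule splits by letter class: vowels +3, consonants +5.
On trophy: t(cons)+5=y, r(cons)+5=w, o(vowel)+3=r, p(cons)+5=u, h(cons)+5=m, y(cons)+5=d.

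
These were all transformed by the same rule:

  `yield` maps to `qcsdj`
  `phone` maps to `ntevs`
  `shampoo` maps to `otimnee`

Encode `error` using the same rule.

sffef

Treating letters as 0–25, the rule is x ↦ 9x + 8 (mod 26).
On error: e(4)→9·4+8≡18=s; r(17)→9·17+8≡5=f; r(17)→9·17+8≡5=f; o(14)→9·14+8≡4=e; r(17)→9·17+8≡5=f (all mod 26).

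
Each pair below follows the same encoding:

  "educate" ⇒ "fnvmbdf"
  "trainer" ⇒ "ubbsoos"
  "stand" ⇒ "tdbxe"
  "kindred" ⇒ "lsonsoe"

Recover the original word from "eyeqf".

dodge

Shifts by position in educate: pos 0: e→f (+1), pos 1: d→n (+10), pos 2: u→v (+1), pos 3: c→m (+10) — repeating every 2. A repeating key of period 2 is used — shifts +1, +10 over and over.
Decoding eyeqf: e−1=d, y−10=o, e−1=d, q−10=g, f−1=e.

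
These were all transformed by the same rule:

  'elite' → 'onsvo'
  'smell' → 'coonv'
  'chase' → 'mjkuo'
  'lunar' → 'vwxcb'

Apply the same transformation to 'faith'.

pcsvr

Shifts by position in elite: pos 0: e→o (+10), pos 1: l→n (+2), pos 2: i→s (+10), pos 3: t→v (+2) — repeating every 2. A repeating key of period 2 is used — shifts +10, +2 over and over.
For faith: f+10=p, a+2=c, i+10=s, t+2=v, h+10=r.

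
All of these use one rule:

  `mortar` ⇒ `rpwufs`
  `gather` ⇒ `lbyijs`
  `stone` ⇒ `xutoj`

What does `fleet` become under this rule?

Shifts by position in mortar: pos 0: m→r (+5), pos 1: o→p (+1), pos 2: r→w (+5), pos 3: t→u (+1) — repeating every 2. The shifts repeat in a cycle of length 2: positions 0,1,… shift by +5, +1, then the pattern repeats.
On fleet: f+5=k, l+1=m, e+5=j, e+1=f, t+5=y.

kmjfy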